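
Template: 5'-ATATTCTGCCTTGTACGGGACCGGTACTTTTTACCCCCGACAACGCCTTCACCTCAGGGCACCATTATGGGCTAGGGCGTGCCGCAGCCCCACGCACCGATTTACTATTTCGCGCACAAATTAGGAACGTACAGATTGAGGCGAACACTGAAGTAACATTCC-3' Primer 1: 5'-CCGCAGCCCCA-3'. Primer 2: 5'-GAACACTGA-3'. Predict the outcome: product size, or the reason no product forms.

Primer 1 (CCGCAGCCCCA) matches the top strand at positions 82–92 (3' end points downstream).
Primer 2 (GAACACTGA) also matches the top strand directly, at positions 143–151 — its reverse complement TCAGTGTTC is not present.
Both primers anneal to the bottom strand with 3' ends pointing the same way, so neither can prime synthesis back toward the other.

No product — both primers anneal to the same strand and extend in the same direction.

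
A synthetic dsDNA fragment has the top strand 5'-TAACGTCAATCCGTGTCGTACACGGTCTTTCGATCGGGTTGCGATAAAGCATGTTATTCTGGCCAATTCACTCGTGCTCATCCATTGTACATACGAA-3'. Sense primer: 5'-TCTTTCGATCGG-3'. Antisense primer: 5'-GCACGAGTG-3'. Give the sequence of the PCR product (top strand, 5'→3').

The forward primer matches the template at positions 26–37.
Reverse complement of the reverse primer: CACTCGTGC. This occurs on the top strand at positions 69–77.
The product is the template from position 26 through 77 (52 bp).

5'-TCTTTCGATCGGGTTGCGATAAAGCATGTTATTCTGGCCAATTCACTCGTGC-3'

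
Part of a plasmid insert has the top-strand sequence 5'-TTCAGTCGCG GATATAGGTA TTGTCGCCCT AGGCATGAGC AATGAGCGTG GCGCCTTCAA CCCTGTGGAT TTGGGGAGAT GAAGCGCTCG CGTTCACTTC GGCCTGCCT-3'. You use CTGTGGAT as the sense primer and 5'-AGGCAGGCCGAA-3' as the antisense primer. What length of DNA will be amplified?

47 bp

Forward primer CTGTGGAT is found on the top strand at positions 63–70.
Taking the reverse complement of AGGCAGGCCGAA gives TTCGGCCTGCCT, found at positions 98–109 on the template; the primer anneals here to the top strand with its 3' end pointing upstream.
The product runs from position 63 to position 109, so its length is 109 − 63 + 1 = 47 bp.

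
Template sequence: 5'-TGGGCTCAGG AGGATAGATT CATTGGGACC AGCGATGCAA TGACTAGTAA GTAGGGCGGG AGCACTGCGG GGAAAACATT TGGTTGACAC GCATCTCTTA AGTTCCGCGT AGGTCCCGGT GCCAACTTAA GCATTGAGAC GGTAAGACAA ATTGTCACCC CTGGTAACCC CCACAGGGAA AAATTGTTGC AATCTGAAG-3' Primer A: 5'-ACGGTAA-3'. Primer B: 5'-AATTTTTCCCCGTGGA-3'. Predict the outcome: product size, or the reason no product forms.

No product — primer B has no binding site in the template.

Primer B (AATTTTTCCCCGTGGA) does not match the top strand, and its reverse complement TCCACGGGGAAAAATT does not match either.
With no annealing site for primer B, no amplification occurs.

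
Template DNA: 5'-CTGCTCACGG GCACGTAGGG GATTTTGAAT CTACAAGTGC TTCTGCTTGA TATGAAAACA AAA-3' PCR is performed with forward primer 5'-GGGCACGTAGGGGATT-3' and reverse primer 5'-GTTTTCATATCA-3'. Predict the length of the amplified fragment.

51 bp

Forward primer GGGCACGTAGGGGATT is found on the top strand at positions 9–24.
Taking the reverse complement of GTTTTCATATCA gives TGATATGAAAAC, found at positions 48–59 on the template; the primer anneals here to the top strand with its 3' end pointing upstream.
Amplicon spans positions 9–59: 51 bp.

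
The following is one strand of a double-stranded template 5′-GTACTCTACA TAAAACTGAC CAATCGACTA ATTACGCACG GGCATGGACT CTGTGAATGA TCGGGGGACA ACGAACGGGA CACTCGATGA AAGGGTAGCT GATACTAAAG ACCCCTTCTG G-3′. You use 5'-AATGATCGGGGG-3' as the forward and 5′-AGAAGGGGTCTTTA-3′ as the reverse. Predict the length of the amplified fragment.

64 bp

Forward primer AATGATCGGGGG is found on the top strand at positions 56–67.
The reverse primer's reverse complement is TAAAGACCCCTTCT, which matches the template at positions 106–119.
Product length = (reverse-primer end) − (forward-primer start) + 1 = 119 − 56 + 1 = 64 bp.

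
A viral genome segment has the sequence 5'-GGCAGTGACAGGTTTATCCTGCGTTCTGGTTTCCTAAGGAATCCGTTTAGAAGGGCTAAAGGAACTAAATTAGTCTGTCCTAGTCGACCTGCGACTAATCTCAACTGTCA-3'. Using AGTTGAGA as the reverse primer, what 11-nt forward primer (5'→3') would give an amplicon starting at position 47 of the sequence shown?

The reverse primer's reverse complement TCTCAACT matches the template at positions 99–106; the product starts at position 47.
The forward primer is identical to the top strand over positions 47–57: TTAGAAGGGCT.

5'-TTAGAAGGGCT-3'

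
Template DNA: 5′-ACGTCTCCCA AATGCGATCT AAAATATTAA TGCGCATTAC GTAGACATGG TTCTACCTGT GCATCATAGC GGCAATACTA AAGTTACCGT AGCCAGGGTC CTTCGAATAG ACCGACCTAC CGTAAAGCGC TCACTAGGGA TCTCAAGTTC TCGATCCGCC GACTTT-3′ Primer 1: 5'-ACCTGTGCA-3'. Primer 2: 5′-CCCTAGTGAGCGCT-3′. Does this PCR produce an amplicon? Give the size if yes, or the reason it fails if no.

Primer 1 (ACCTGTGCA) matches the top strand at positions 55–63; it acts as a forward primer.
Primer 2's reverse complement is AGCGCTCACTAGGG, matching the top strand at positions 126–139; it acts as a reverse primer.
The 3' ends face each other across positions 55–139, giving an 85 bp product.

Yes — an 85 bp product.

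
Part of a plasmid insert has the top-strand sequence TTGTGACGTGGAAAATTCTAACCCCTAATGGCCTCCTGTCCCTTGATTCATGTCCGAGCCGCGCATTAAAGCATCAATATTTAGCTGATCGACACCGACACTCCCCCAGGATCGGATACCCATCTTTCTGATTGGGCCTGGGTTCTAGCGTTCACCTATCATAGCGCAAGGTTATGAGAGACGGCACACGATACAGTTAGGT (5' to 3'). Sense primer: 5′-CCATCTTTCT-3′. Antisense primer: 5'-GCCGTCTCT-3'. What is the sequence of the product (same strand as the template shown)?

The forward primer matches the template at positions 120–129.
Taking the reverse complement of GCCGTCTCT gives AGAGACGGC, found at positions 177–185 on the template; the primer anneals here to the top strand with its 3' end pointing upstream.
The product is the template from position 120 through 185 (66 bp).

5'-CCATCTTTCTGATTGGGCCTGGGTTCTAGCGTTCACCTATCATAGCGCAAGGTTATGAGAGACGGC-3'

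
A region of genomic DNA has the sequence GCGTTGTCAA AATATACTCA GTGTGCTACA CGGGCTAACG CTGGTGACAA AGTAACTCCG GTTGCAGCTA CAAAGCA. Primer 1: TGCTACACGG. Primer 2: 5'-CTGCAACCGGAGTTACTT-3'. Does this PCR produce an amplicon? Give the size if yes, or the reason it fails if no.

Yes — a 44 bp product.

Primer 1 (TGCTACACGG) matches the top strand at positions 24–33; it acts as a forward primer.
Primer 2's reverse complement is AAGTAACTCCGGTTGCAG, matching the top strand at positions 50–67; it acts as a reverse primer.
The 3' ends face each other across positions 24–67, giving a 44 bp product.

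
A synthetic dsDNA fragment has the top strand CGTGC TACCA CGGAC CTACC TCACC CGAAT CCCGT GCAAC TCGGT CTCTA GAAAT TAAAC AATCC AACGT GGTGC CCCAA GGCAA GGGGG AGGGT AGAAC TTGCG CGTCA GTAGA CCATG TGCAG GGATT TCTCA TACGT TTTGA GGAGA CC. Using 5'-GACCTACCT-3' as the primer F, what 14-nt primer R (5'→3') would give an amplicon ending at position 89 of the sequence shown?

5'-CCCCTTGCCTTGGG-3'

The forward primer binds at positions 13–21; the product's 3' end on the top strand is position 89.
The reverse primer anneals to the top strand over positions 76–89, i.e. to CCCAAGGCAAGGGG.
Its sequence written 5'→3' is the reverse complement: CCCCTTGCCTTGGG.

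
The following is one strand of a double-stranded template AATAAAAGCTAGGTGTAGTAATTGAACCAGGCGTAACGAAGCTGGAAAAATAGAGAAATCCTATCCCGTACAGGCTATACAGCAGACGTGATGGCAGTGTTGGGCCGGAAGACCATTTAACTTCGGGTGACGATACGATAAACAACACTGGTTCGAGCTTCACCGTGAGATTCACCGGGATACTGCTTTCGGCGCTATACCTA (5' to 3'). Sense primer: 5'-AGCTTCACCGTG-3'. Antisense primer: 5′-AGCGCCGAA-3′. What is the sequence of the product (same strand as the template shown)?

Forward primer AGCTTCACCGTG is found on the top strand at positions 156–167.
Taking the reverse complement of AGCGCCGAA gives TTCGGCGCT, found at positions 188–196 on the template; the primer anneals here to the top strand with its 3' end pointing upstream.
The product is the template from position 156 through 196 (41 bp).

5'-AGCTTCACCGTGAGATTCACCGGGATACTGCTTTCGGCGCT-3'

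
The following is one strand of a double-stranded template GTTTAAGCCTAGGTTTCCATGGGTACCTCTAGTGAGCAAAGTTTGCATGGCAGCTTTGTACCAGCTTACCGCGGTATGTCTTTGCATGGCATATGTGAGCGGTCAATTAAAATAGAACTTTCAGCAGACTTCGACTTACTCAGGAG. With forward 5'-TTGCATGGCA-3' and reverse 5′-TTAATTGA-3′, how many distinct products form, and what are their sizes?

Two products: 68 bp, 29 bp

The forward primer TTGCATGGCA matches the top strand at positions 43–52, 82–91.
The reverse primer's reverse complement is TCAATTAA, matching at positions 103–110.
Each forward site pairs with the reverse site to give a product ending at position 110: sizes 68, 29 bp.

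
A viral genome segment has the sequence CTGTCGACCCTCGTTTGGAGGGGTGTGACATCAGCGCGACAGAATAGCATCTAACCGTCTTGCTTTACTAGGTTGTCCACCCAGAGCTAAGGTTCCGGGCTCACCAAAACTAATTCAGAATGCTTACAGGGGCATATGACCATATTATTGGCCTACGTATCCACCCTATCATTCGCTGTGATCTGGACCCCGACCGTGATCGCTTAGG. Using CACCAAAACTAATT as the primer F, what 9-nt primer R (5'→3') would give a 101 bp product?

5'-CGATCACGG-3'

The forward primer binds at positions 102–115, so a 101 bp product ends at position 102 + 101 − 1 = 202.
The reverse primer anneals to the top strand over positions 194–202, i.e. to CCGTGATCG.
Its sequence written 5'→3' is the reverse complement: CGATCACGG.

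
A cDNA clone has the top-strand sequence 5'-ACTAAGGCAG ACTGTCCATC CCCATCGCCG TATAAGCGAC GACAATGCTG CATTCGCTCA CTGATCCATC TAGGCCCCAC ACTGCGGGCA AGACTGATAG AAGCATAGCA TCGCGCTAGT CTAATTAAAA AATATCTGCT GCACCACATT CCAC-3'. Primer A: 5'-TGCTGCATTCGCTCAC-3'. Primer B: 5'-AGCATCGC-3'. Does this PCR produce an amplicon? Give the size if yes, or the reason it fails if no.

No product — both primers anneal to the same strand and extend in the same direction.

Primer A (TGCTGCATTCGCTCAC) matches the top strand at positions 46–61 (3' end points downstream).
Primer B (AGCATCGC) also matches the top strand directly, at positions 107–114 — its reverse complement GCGATGCT is not present.
Both primers anneal to the bottom strand with 3' ends pointing the same way, so neither can prime synthesis back toward the other.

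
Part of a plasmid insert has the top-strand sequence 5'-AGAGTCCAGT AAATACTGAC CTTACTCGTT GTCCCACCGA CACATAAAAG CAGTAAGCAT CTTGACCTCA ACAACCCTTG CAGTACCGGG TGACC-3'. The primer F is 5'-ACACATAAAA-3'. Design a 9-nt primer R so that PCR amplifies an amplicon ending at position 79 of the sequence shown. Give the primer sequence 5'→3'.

The forward primer binds at positions 40–49; the product's 3' end on the top strand is position 79.
The reverse primer anneals to the top strand over positions 71–79, i.e. to ACAACCCTT.
Its sequence written 5'→3' is the reverse complement: AAGGGTTGT.

5'-AAGGGTTGT-3'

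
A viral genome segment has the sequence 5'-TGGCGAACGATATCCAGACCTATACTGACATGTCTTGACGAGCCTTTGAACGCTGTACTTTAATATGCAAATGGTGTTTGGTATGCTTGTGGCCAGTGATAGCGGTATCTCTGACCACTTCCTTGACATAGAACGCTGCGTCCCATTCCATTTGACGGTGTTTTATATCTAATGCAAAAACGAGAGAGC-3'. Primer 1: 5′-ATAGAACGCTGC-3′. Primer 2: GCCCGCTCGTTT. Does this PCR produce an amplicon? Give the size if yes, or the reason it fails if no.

Primer 2 (GCCCGCTCGTTT) does not match the top strand, and its reverse complement AAACGAGCGGGC does not match either.
With no annealing site for primer 2, no amplification occurs.

No product — primer 2 has no binding site in the template.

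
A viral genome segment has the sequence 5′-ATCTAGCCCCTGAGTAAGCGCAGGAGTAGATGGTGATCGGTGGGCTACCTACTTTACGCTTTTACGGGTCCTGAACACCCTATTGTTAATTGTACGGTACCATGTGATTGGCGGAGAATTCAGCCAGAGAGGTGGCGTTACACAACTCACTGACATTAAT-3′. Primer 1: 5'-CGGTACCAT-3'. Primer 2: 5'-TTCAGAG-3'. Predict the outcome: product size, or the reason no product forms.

Primer 2 (TTCAGAG) does not match the top strand, and its reverse complement CTCTGAA does not match either.
With no annealing site for primer 2, no amplification occurs.

No product — primer 2 has no binding site in the template.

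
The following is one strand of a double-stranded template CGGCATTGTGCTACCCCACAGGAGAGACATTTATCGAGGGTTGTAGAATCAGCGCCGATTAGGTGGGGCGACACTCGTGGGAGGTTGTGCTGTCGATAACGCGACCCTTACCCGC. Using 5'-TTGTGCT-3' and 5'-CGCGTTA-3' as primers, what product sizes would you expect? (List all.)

98 bp, 19 bp

The forward primer TTGTGCT matches the top strand at positions 6–12, 85–91.
The reverse primer's reverse complement is TAACGCG, matching at positions 97–103.
Each forward site pairs with the reverse site to give a product ending at position 103: sizes 98, 19 bp.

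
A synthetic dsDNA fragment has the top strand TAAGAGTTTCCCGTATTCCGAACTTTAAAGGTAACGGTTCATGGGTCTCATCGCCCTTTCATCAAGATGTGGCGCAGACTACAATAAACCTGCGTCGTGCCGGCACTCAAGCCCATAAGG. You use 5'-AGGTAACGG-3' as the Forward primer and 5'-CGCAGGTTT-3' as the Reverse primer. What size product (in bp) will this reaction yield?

66 bp

The forward primer matches the template at positions 29–37.
Taking the reverse complement of CGCAGGTTT gives AAACCTGCG, found at positions 86–94 on the template; the primer anneals here to the top strand with its 3' end pointing upstream.
Amplicon spans positions 29–94: 66 bp.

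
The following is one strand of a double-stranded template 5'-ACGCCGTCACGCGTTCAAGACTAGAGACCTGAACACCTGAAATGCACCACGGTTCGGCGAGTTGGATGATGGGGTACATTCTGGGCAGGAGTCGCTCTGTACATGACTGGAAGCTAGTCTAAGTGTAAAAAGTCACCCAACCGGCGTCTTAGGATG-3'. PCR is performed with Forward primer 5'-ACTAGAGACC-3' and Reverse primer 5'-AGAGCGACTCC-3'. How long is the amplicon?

The forward primer matches the template at positions 20–29.
Taking the reverse complement of AGAGCGACTCC gives GGAGTCGCTCT, found at positions 88–98 on the template; the primer anneals here to the top strand with its 3' end pointing upstream.
Amplicon spans positions 20–98: 79 bp.

79 bp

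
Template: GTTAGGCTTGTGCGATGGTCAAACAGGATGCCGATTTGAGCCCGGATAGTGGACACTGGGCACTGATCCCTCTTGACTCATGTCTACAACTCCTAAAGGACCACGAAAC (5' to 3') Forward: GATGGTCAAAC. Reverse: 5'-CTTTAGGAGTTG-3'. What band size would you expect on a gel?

85 bp

Scanning the template, GATGGTCAAAC occurs at positions 14–24; this primer anneals to the bottom strand there with its 3' end pointing downstream.
Taking the reverse complement of CTTTAGGAGTTG gives CAACTCCTAAAG, found at positions 87–98 on the template; the primer anneals here to the top strand with its 3' end pointing upstream.
The product runs from position 14 to position 98, so its length is 98 − 14 + 1 = 85 bp.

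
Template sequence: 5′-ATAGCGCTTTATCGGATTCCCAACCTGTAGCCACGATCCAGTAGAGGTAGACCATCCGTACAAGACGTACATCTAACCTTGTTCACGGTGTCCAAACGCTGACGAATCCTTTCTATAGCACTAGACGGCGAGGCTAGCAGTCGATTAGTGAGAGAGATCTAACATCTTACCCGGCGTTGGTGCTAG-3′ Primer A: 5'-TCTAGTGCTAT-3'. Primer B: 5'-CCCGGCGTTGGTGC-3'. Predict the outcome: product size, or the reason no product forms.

No product — the primers' 3' ends point away from each other.

Primer A (TCTAGTGCTAT) has reverse complement ATAGCACTAGA, which matches the top strand at positions 115–125; primer A anneals to the top strand there with its 3' end pointing upstream toward position 115.
Primer B (CCCGGCGTTGGTGC) matches the top strand directly at positions 170–183; it anneals to the bottom strand with its 3' end pointing downstream toward position 183.
The 3' ends diverge (primer A extends toward position 1, primer B toward position 186), so the primers never converge on a shared product.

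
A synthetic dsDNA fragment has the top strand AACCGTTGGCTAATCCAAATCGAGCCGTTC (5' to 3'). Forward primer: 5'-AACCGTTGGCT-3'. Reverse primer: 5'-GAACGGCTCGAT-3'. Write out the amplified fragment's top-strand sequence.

Forward primer AACCGTTGGCT is found on the top strand at positions 1–11.
Reverse complement of the reverse primer: ATCGAGCCGTTC. This occurs on the top strand at positions 19–30.
The product is the template from position 1 through 30 (30 bp).

5'-AACCGTTGGCTAATCCAAATCGAGCCGTTC-3'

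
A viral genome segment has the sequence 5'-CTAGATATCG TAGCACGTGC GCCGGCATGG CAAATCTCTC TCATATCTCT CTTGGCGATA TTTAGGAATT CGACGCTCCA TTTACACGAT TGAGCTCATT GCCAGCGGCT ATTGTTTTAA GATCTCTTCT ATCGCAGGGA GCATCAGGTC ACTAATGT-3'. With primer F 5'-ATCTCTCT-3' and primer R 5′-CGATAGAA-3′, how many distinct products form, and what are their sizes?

The forward primer ATCTCTCT matches the top strand at positions 34–41, 45–52.
The reverse primer's reverse complement is TTCTATCG, matching at positions 127–134.
Each forward site pairs with the reverse site to give a product ending at position 134: sizes 101, 90 bp.

Two products: 101 bp, 90 bp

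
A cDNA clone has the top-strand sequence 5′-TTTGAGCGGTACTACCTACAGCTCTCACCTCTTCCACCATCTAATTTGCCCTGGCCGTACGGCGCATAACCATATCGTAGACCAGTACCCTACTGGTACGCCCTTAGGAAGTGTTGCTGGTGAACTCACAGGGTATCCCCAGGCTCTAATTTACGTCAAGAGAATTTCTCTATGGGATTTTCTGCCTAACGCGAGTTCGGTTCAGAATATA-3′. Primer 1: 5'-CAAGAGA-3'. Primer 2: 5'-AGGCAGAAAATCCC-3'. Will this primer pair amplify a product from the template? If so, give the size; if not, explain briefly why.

Yes — a 31 bp product.

Primer 1 (CAAGAGA) matches the top strand at positions 157–163; it acts as a forward primer.
Primer 2's reverse complement is GGGATTTTCTGCCT, matching the top strand at positions 174–187; it acts as a reverse primer.
The 3' ends face each other across positions 157–187, giving a 31 bp product.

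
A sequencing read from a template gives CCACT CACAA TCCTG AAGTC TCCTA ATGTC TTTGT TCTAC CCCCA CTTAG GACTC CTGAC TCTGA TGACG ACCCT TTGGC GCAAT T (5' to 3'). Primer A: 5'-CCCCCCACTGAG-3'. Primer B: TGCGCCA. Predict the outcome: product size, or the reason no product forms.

No product — primer A has no binding site in the template.

Primer A (CCCCCCACTGAG) does not match the top strand, and its reverse complement CTCAGTGGGGGG does not match either.
With no annealing site for primer A, no amplification occurs.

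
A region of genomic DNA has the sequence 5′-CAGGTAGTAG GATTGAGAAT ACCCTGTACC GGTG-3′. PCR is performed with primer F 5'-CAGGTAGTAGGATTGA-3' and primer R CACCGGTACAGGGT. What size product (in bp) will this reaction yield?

Scanning the template, CAGGTAGTAGGATTGA occurs at positions 1–16; this primer anneals to the bottom strand there with its 3' end pointing downstream.
The reverse primer's reverse complement is ACCCTGTACCGGTG, which matches the template at positions 21–34.
The product runs from position 1 to position 34, so its length is 34 − 1 + 1 = 34 bp.

34 bp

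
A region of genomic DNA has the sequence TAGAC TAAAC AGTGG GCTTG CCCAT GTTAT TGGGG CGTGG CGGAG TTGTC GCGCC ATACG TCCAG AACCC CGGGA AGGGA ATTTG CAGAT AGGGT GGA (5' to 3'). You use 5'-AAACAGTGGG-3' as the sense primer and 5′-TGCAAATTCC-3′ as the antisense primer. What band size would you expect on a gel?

81 bp

The forward primer matches the template at positions 7–16.
The reverse primer's reverse complement is GGAATTTGCA, which matches the template at positions 78–87.
Product length = (reverse-primer end) − (forward-primer start) + 1 = 87 − 7 + 1 = 81 bp.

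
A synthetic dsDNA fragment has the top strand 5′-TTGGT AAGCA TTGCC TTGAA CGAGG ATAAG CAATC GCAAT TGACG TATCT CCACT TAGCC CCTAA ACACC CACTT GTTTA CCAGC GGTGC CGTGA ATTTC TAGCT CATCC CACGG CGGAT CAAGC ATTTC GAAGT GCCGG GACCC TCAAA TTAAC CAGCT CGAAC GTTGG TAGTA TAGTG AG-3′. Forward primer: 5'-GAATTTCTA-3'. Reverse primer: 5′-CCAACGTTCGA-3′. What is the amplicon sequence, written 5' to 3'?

5'-GAATTTCTAGCTCATCCCACGGCGGATCAAGCATTTCGAAGTGCCGGGACCCTCAAATTAACCAGCTCGAACGTTGG-3'

Forward primer GAATTTCTA is found on the top strand at positions 94–102.
Taking the reverse complement of CCAACGTTCGA gives TCGAACGTTGG, found at positions 160–170 on the template; the primer anneals here to the top strand with its 3' end pointing upstream.
The product is the template from position 94 through 170 (77 bp).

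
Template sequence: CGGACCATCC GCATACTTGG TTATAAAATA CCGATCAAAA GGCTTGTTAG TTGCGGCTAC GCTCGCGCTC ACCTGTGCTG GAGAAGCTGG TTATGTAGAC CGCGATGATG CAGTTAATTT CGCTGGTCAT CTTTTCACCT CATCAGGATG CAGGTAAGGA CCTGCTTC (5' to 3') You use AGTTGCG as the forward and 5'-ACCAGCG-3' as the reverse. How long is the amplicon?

The forward primer matches the template at positions 49–55.
Reverse complement of the reverse primer: CGCTGGT. This occurs on the top strand at positions 121–127.
Amplicon spans positions 49–127: 79 bp.

79 bp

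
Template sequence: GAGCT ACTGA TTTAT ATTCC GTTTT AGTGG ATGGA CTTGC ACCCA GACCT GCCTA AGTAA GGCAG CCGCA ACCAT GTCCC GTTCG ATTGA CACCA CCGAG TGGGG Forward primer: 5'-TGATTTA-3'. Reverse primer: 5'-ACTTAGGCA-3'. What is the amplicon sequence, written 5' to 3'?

Scanning the template, TGATTTA occurs at positions 8–14; this primer anneals to the bottom strand there with its 3' end pointing downstream.
Taking the reverse complement of ACTTAGGCA gives TGCCTAAGT, found at positions 50–58 on the template; the primer anneals here to the top strand with its 3' end pointing upstream.
The product is the template from position 8 through 58 (51 bp).

5'-TGATTTATATTCCGTTTTAGTGGATGGACTTGCACCCAGACCTGCCTAAGT-3'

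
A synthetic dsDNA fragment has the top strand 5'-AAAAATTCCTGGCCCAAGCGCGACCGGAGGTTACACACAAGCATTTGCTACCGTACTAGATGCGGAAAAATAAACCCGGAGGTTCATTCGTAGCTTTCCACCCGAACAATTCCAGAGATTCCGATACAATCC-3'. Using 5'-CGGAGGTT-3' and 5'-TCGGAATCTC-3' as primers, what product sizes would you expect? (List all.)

100 bp, 48 bp

The forward primer CGGAGGTT matches the top strand at positions 25–32, 77–84.
The reverse primer's reverse complement is GAGATTCCGA, matching at positions 115–124.
Each forward site pairs with the reverse site to give a product ending at position 124: sizes 100, 48 bp.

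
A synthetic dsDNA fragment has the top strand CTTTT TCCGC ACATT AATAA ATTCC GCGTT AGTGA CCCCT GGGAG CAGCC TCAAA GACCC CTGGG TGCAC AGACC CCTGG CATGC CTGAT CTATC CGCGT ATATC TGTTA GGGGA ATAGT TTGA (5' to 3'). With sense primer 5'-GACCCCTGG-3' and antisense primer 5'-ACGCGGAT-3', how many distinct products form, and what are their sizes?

Three products: 67 bp, 45 bp, 29 bp

The forward primer GACCCCTGG matches the top strand at positions 34–42, 56–64, 72–80.
The reverse primer's reverse complement is ATCCGCGT, matching at positions 93–100.
Each forward site pairs with the reverse site to give a product ending at position 100: sizes 67, 45, 29 bp.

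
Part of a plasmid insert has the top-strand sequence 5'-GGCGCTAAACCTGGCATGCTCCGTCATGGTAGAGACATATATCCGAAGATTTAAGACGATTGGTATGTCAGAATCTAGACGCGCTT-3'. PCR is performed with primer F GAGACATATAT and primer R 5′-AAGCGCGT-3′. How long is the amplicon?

Scanning the template, GAGACATATAT occurs at positions 32–42; this primer anneals to the bottom strand there with its 3' end pointing downstream.
Reverse complement of the reverse primer: ACGCGCTT. This occurs on the top strand at positions 79–86.
Amplicon spans positions 32–86: 55 bp.

55 bp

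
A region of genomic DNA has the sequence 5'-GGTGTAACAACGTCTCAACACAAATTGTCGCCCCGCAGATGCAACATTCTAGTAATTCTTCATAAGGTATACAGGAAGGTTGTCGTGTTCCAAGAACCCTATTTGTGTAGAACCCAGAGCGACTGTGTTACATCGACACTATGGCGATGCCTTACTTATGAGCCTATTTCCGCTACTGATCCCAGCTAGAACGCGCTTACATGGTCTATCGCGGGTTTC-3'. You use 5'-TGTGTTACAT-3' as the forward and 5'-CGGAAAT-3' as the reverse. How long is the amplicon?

The forward primer matches the template at positions 124–133.
The reverse primer's reverse complement is ATTTCCG, which matches the template at positions 166–172.
Product length = (reverse-primer end) − (forward-primer start) + 1 = 172 − 124 + 1 = 49 bp.

49 bp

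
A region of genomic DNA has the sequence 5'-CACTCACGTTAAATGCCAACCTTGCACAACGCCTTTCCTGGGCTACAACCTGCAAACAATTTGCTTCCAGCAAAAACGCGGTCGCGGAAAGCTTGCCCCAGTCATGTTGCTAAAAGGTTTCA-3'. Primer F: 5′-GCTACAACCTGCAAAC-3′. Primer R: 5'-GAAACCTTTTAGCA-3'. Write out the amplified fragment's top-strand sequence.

Forward primer GCTACAACCTGCAAAC is found on the top strand at positions 42–57.
Taking the reverse complement of GAAACCTTTTAGCA gives TGCTAAAAGGTTTC, found at positions 108–121 on the template; the primer anneals here to the top strand with its 3' end pointing upstream.
The product is the template from position 42 through 121 (80 bp).

5'-GCTACAACCTGCAAACAATTTGCTTCCAGCAAAAACGCGGTCGCGGAAAGCTTGCCCCAGTCATGTTGCTAAAAGGTTTC-3'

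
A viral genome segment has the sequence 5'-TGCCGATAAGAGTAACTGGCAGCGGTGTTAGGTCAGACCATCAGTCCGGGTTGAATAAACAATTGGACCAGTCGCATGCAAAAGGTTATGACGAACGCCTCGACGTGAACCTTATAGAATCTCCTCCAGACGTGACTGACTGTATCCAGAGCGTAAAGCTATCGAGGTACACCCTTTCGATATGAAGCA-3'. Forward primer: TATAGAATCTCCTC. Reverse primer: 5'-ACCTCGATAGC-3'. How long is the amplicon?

Scanning the template, TATAGAATCTCCTC occurs at positions 113–126; this primer anneals to the bottom strand there with its 3' end pointing downstream.
Taking the reverse complement of ACCTCGATAGC gives GCTATCGAGGT, found at positions 158–168 on the template; the primer anneals here to the top strand with its 3' end pointing upstream.
Product length = (reverse-primer end) − (forward-primer start) + 1 = 168 − 113 + 1 = 56 bp.

56 bp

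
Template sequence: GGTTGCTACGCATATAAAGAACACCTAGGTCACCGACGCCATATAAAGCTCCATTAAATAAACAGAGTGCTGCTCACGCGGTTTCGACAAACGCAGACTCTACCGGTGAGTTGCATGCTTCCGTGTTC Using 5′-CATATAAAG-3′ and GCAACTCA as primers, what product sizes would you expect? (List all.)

104 bp, 75 bp

The forward primer CATATAAAG matches the top strand at positions 11–19, 40–48.
The reverse primer's reverse complement is TGAGTTGC, matching at positions 107–114.
Each forward site pairs with the reverse site to give a product ending at position 114: sizes 104, 75 bp.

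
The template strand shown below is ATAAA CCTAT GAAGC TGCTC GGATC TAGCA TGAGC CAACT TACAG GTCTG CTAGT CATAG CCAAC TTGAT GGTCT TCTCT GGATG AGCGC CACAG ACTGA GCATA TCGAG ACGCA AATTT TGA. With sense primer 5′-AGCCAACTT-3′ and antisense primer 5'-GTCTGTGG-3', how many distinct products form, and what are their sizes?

Two products: 65 bp, 39 bp

The forward primer AGCCAACTT matches the top strand at positions 33–41, 59–67.
The reverse primer's reverse complement is CCACAGAC, matching at positions 90–97.
Each forward site pairs with the reverse site to give a product ending at position 97: sizes 65, 39 bp.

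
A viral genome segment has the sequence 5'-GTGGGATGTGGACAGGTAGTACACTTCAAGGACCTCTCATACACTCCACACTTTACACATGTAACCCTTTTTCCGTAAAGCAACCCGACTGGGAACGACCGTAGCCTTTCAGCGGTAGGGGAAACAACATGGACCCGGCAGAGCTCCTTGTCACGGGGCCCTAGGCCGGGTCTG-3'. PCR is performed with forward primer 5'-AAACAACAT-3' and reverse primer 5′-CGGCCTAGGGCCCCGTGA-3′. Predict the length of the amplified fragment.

Scanning the template, AAACAACAT occurs at positions 122–130; this primer anneals to the bottom strand there with its 3' end pointing downstream.
Taking the reverse complement of CGGCCTAGGGCCCCGTGA gives TCACGGGGCCCTAGGCCG, found at positions 151–168 on the template; the primer anneals here to the top strand with its 3' end pointing upstream.
Amplicon spans positions 122–168: 47 bp.

47 bp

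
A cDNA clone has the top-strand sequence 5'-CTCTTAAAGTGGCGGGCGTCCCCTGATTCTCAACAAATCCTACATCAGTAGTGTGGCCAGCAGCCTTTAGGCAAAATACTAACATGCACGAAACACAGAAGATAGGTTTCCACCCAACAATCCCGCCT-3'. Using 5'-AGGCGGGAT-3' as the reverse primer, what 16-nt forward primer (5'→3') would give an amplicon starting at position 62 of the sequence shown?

5'-AGCCTTTAGGCAAAAT-3'

The reverse primer's reverse complement ATCCCGCCT matches the template at positions 120–128; the product starts at position 62.
The forward primer is identical to the top strand over positions 62–77: AGCCTTTAGGCAAAAT.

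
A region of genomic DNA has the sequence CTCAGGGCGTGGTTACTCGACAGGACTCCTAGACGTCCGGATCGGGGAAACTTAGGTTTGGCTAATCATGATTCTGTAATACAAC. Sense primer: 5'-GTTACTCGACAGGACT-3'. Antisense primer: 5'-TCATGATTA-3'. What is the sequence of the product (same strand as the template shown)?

The forward primer matches the template at positions 12–27.
Reverse complement of the reverse primer: TAATCATGA. This occurs on the top strand at positions 63–71.
The product is the template from position 12 through 71 (60 bp).

5'-GTTACTCGACAGGACTCCTAGACGTCCGGATCGGGGAAACTTAGGTTTGGCTAATCATGA-3'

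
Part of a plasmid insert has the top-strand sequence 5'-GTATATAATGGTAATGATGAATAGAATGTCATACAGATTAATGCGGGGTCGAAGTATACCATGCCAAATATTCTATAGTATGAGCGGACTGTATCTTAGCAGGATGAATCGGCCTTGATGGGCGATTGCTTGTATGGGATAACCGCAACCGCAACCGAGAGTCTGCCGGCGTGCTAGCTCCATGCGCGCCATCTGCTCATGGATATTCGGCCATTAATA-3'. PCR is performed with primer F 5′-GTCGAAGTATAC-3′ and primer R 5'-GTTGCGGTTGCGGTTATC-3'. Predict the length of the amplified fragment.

108 bp

The forward primer matches the template at positions 48–59.
Reverse complement of the reverse primer: GATAACCGCAACCGCAAC. This occurs on the top strand at positions 138–155.
The product runs from position 48 to position 155, so its length is 155 − 48 + 1 = 108 bp.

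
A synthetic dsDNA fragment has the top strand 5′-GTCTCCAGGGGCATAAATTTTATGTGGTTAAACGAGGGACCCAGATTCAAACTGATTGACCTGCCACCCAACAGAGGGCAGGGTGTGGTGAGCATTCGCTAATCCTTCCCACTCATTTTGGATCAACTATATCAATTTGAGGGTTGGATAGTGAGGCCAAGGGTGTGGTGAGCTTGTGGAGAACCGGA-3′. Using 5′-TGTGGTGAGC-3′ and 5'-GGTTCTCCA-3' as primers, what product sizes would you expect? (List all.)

The forward primer TGTGGTGAGC matches the top strand at positions 84–93, 164–173.
The reverse primer's reverse complement is TGGAGAACC, matching at positions 177–185.
Each forward site pairs with the reverse site to give a product ending at position 185: sizes 102, 22 bp.

102 bp, 22 bp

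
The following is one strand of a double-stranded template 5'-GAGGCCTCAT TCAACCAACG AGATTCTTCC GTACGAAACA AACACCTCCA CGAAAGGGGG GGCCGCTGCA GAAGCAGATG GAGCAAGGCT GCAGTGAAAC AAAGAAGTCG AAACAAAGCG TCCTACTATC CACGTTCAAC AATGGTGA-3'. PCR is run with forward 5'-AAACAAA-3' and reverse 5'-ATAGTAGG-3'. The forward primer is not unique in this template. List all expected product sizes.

The forward primer AAACAAA matches the top strand at positions 36–42, 97–103, 111–117.
The reverse primer's reverse complement is CCTACTAT, matching at positions 122–129.
Each forward site pairs with the reverse site to give a product ending at position 129: sizes 94, 33, 19 bp.

94 bp, 33 bp, 19 bp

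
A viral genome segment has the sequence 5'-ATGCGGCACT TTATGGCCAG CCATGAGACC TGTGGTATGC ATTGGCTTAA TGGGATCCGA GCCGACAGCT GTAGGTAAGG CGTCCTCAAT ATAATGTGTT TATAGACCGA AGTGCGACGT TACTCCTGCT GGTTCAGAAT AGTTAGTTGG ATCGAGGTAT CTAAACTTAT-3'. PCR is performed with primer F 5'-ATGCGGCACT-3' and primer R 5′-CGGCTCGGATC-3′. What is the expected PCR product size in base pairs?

The forward primer matches the template at positions 1–10.
Taking the reverse complement of CGGCTCGGATC gives GATCCGAGCCG, found at positions 54–64 on the template; the primer anneals here to the top strand with its 3' end pointing upstream.
The product runs from position 1 to position 64, so its length is 64 − 1 + 1 = 64 bp.

64 bp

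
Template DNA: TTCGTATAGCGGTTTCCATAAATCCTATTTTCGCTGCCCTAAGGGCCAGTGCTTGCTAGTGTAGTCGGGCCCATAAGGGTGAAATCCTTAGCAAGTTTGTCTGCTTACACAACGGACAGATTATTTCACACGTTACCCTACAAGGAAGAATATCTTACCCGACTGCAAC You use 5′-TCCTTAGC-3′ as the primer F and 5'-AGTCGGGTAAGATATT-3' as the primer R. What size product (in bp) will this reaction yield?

80 bp

The forward primer matches the template at positions 85–92.
The reverse primer's reverse complement is AATATCTTACCCGACT, which matches the template at positions 149–164.
Product length = (reverse-primer end) − (forward-primer start) + 1 = 164 − 85 + 1 = 80 bp.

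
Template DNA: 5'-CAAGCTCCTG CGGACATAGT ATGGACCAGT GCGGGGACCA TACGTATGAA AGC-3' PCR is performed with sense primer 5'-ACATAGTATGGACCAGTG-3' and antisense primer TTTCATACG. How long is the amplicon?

38 bp

Scanning the template, ACATAGTATGGACCAGTG occurs at positions 14–31; this primer anneals to the bottom strand there with its 3' end pointing downstream.
Taking the reverse complement of TTTCATACG gives CGTATGAAA, found at positions 43–51 on the template; the primer anneals here to the top strand with its 3' end pointing upstream.
The product runs from position 14 to position 51, so its length is 51 − 14 + 1 = 38 bp.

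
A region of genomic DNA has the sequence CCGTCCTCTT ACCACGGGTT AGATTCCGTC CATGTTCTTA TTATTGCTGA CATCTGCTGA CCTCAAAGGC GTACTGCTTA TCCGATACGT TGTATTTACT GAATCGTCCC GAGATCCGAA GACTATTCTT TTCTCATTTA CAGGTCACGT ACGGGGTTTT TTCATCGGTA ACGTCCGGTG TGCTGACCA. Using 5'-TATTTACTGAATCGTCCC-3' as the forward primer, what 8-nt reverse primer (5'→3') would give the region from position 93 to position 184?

5'-AGCACACC-3'

The product's 3' end on the top strand is position 184.
The reverse primer anneals to the top strand over positions 177–184, i.e. to GGTGTGCT.
Its sequence written 5'→3' is the reverse complement: AGCACACC.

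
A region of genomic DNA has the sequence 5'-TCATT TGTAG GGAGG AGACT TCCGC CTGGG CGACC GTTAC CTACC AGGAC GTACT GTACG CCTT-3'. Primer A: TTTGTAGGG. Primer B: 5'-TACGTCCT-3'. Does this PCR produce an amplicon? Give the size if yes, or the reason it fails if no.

Yes — a 50 bp product.

Primer A (TTTGTAGGG) matches the top strand at positions 4–12; it acts as a forward primer.
Primer B's reverse complement is AGGACGTA, matching the top strand at positions 46–53; it acts as a reverse primer.
The 3' ends face each other across positions 4–53, giving a 50 bp product.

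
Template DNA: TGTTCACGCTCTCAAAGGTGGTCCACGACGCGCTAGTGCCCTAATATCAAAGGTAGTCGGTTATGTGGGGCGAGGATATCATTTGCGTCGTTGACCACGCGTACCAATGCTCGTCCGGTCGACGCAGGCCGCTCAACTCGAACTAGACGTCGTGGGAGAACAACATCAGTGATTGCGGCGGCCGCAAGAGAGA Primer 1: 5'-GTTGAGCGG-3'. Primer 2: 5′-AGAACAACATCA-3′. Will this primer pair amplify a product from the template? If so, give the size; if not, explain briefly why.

No product — the primers' 3' ends point away from each other.

Primer 1 (GTTGAGCGG) has reverse complement CCGCTCAAC, which matches the top strand at positions 129–137; primer 1 anneals to the top strand there with its 3' end pointing upstream toward position 129.
Primer 2 (AGAACAACATCA) matches the top strand directly at positions 157–168; it anneals to the bottom strand with its 3' end pointing downstream toward position 168.
The 3' ends diverge (primer 1 extends toward position 1, primer 2 toward position 193), so the primers never converge on a shared product.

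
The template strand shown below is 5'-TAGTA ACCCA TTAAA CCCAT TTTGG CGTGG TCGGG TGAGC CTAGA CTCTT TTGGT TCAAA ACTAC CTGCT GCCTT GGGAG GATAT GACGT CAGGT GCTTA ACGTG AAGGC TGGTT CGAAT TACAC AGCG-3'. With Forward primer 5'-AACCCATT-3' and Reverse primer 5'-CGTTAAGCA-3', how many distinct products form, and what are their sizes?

The forward primer AACCCATT matches the top strand at positions 5–12, 14–21.
The reverse primer's reverse complement is TGCTTAACG, matching at positions 95–103.
Each forward site pairs with the reverse site to give a product ending at position 103: sizes 99, 90 bp.

Two products: 99 bp, 90 bp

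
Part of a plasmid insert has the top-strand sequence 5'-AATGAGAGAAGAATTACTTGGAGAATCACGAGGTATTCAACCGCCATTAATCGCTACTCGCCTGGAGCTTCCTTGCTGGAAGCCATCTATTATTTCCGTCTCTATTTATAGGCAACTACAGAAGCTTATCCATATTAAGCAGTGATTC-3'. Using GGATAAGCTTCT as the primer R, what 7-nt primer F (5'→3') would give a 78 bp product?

5'-CTACTCG-3'

The reverse primer's reverse complement AGAAGCTTATCC matches the template at positions 120–131, so the product ends at position 131.
A 78 bp product then starts at position 131 − 78 + 1 = 54.
The forward primer is identical to the top strand there: CTACTCG.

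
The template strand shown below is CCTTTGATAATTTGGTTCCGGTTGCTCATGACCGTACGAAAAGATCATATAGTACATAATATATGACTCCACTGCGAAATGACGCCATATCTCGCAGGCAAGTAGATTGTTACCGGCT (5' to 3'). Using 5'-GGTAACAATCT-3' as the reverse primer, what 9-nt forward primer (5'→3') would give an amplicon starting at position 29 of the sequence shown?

5'-TGACCGTAC-3'

The reverse primer's reverse complement AGATTGTTACC matches the template at positions 104–114; the product starts at position 29.
The forward primer is identical to the top strand over positions 29–37: TGACCGTAC.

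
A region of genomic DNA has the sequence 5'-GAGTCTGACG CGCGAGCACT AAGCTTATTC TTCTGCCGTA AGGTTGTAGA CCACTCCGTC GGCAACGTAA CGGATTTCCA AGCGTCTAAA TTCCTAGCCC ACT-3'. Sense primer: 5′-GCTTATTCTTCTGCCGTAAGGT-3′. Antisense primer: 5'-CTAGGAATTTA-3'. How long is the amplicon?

Forward primer GCTTATTCTTCTGCCGTAAGGT is found on the top strand at positions 23–44.
Taking the reverse complement of CTAGGAATTTA gives TAAATTCCTAG, found at positions 87–97 on the template; the primer anneals here to the top strand with its 3' end pointing upstream.
Amplicon spans positions 23–97: 75 bp.

75 bp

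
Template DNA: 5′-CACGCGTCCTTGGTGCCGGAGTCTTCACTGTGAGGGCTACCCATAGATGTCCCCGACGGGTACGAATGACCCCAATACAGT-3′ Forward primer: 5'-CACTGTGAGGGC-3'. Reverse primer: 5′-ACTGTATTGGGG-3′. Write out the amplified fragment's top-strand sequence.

Forward primer CACTGTGAGGGC is found on the top strand at positions 26–37.
Taking the reverse complement of ACTGTATTGGGG gives CCCCAATACAGT, found at positions 70–81 on the template; the primer anneals here to the top strand with its 3' end pointing upstream.
The product is the template from position 26 through 81 (56 bp).

5'-CACTGTGAGGGCTACCCATAGATGTCCCCGACGGGTACGAATGACCCCAATACAGT-3'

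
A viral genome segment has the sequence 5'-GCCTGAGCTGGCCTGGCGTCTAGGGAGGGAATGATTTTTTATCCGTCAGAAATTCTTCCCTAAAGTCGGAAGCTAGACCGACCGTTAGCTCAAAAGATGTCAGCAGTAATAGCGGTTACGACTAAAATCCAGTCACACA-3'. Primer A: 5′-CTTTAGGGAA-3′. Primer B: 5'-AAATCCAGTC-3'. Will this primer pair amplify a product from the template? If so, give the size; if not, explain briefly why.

Primer A (CTTTAGGGAA) has reverse complement TTCCCTAAAG, which matches the top strand at positions 56–65; primer A anneals to the top strand there with its 3' end pointing upstream toward position 56.
Primer B (AAATCCAGTC) matches the top strand directly at positions 125–134; it anneals to the bottom strand with its 3' end pointing downstream toward position 134.
The 3' ends diverge (primer A extends toward position 1, primer B toward position 139), so the primers never converge on a shared product.

No product — the primers' 3' ends point away from each other.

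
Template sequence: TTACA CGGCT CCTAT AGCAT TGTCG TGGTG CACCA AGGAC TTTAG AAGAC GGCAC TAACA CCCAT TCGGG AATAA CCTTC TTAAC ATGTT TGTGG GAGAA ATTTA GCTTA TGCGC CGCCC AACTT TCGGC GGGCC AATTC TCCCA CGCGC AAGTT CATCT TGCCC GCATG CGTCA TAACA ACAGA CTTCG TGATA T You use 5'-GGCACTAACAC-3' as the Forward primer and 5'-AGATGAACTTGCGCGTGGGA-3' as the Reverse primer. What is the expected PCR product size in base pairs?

110 bp

Forward primer GGCACTAACAC is found on the top strand at positions 51–61.
The reverse primer's reverse complement is TCCCACGCGCAAGTTCATCT, which matches the template at positions 141–160.
Amplicon spans positions 51–160: 110 bp.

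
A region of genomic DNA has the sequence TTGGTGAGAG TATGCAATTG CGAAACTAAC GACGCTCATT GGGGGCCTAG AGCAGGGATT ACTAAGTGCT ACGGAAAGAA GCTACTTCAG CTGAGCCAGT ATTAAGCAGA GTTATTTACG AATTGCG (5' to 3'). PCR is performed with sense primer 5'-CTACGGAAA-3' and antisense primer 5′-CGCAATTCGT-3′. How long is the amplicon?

59 bp

The forward primer matches the template at positions 69–77.
Taking the reverse complement of CGCAATTCGT gives ACGAATTGCG, found at positions 118–127 on the template; the primer anneals here to the top strand with its 3' end pointing upstream.
The product runs from position 69 to position 127, so its length is 127 − 69 + 1 = 59 bp.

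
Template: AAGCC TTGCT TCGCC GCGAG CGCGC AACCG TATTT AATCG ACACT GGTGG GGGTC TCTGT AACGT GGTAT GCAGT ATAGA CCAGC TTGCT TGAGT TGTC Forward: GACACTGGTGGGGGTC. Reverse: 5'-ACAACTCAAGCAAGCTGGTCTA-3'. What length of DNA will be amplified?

59 bp

Forward primer GACACTGGTGGGGGTC is found on the top strand at positions 40–55.
The reverse primer's reverse complement is TAGACCAGCTTGCTTGAGTTGT, which matches the template at positions 77–98.
Product length = (reverse-primer end) − (forward-primer start) + 1 = 98 − 40 + 1 = 59 bp.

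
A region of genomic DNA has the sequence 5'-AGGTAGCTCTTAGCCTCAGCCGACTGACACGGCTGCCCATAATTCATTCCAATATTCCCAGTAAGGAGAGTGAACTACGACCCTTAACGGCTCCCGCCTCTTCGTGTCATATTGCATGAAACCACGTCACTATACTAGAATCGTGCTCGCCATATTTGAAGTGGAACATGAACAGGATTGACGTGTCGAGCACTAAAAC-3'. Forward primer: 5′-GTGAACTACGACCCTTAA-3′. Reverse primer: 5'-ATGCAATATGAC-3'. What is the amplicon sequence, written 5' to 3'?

5'-GTGAACTACGACCCTTAACGGCTCCCGCCTCTTCGTGTCATATTGCAT-3'

The forward primer matches the template at positions 70–87.
Taking the reverse complement of ATGCAATATGAC gives GTCATATTGCAT, found at positions 106–117 on the template; the primer anneals here to the top strand with its 3' end pointing upstream.
The product is the template from position 70 through 117 (48 bp).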